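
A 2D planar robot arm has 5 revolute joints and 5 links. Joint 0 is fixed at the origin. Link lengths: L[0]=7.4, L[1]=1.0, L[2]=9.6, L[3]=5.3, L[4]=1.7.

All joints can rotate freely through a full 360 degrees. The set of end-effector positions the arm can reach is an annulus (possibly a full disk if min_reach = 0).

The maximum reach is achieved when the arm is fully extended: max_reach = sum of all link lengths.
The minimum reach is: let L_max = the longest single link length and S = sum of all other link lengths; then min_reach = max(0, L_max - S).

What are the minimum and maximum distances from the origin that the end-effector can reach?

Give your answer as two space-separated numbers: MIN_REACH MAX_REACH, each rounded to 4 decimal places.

Link lengths: [7.4, 1.0, 9.6, 5.3, 1.7]
max_reach = 7.4 + 1 + 9.6 + 5.3 + 1.7 = 25
L_max = max([7.4, 1.0, 9.6, 5.3, 1.7]) = 9.6
S (sum of others) = 25 - 9.6 = 15.4
min_reach = max(0, 9.6 - 15.4) = max(0, -5.8) = 0

Answer: 0.0000 25.0000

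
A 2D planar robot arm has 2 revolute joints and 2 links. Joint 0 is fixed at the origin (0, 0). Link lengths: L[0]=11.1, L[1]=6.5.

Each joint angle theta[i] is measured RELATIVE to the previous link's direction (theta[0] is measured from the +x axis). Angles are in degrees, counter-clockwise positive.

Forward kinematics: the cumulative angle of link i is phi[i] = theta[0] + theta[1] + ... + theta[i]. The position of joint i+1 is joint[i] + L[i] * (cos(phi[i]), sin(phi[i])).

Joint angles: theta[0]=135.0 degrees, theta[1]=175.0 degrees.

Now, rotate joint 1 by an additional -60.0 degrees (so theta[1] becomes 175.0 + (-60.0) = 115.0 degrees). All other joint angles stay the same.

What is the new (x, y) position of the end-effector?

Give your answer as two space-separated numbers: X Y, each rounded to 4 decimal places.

Answer: -10.0720 1.7409

Derivation:
joint[0] = (0.0000, 0.0000)  (base)
link 0: phi[0] = 135 = 135 deg
  cos(135 deg) = -0.7071, sin(135 deg) = 0.7071
  joint[1] = (0.0000, 0.0000) + 11.1 * (-0.7071, 0.7071) = (0.0000 + -7.8489, 0.0000 + 7.8489) = (-7.8489, 7.8489)
link 1: phi[1] = 135 + 115 = 250 deg
  cos(250 deg) = -0.3420, sin(250 deg) = -0.9397
  joint[2] = (-7.8489, 7.8489) + 6.5 * (-0.3420, -0.9397) = (-7.8489 + -2.2231, 7.8489 + -6.1080) = (-10.0720, 1.7409)
End effector: (-10.0720, 1.7409)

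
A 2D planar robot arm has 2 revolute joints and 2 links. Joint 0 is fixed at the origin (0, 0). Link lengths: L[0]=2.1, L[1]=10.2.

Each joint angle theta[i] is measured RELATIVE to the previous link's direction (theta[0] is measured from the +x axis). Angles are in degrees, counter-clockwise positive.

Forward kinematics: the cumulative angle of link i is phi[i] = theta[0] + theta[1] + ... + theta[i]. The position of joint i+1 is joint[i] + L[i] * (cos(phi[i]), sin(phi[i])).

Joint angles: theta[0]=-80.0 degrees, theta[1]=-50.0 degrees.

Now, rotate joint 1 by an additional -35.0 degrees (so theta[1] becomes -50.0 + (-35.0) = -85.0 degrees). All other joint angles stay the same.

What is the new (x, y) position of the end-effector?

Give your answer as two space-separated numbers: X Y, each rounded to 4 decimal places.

joint[0] = (0.0000, 0.0000)  (base)
link 0: phi[0] = -80 = -80 deg
  cos(-80 deg) = 0.1736, sin(-80 deg) = -0.9848
  joint[1] = (0.0000, 0.0000) + 2.1 * (0.1736, -0.9848) = (0.0000 + 0.3647, 0.0000 + -2.0681) = (0.3647, -2.0681)
link 1: phi[1] = -80 + -85 = -165 deg
  cos(-165 deg) = -0.9659, sin(-165 deg) = -0.2588
  joint[2] = (0.3647, -2.0681) + 10.2 * (-0.9659, -0.2588) = (0.3647 + -9.8524, -2.0681 + -2.6400) = (-9.4878, -4.7081)
End effector: (-9.4878, -4.7081)

Answer: -9.4878 -4.7081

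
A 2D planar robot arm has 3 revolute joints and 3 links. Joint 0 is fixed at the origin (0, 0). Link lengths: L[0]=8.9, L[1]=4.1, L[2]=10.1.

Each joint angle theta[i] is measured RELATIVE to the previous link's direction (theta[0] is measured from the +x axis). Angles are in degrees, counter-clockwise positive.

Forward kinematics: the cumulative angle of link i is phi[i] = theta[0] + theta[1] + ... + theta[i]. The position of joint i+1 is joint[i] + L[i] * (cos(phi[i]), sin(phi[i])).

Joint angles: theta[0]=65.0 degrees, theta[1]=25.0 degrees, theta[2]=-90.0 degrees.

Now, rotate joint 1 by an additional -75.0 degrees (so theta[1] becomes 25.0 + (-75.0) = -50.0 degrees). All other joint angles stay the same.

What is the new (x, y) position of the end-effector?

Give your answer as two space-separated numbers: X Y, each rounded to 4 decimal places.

Answer: 10.3357 -0.6286

Derivation:
joint[0] = (0.0000, 0.0000)  (base)
link 0: phi[0] = 65 = 65 deg
  cos(65 deg) = 0.4226, sin(65 deg) = 0.9063
  joint[1] = (0.0000, 0.0000) + 8.9 * (0.4226, 0.9063) = (0.0000 + 3.7613, 0.0000 + 8.0661) = (3.7613, 8.0661)
link 1: phi[1] = 65 + -50 = 15 deg
  cos(15 deg) = 0.9659, sin(15 deg) = 0.2588
  joint[2] = (3.7613, 8.0661) + 4.1 * (0.9659, 0.2588) = (3.7613 + 3.9603, 8.0661 + 1.0612) = (7.7216, 9.1273)
link 2: phi[2] = 65 + -50 + -90 = -75 deg
  cos(-75 deg) = 0.2588, sin(-75 deg) = -0.9659
  joint[3] = (7.7216, 9.1273) + 10.1 * (0.2588, -0.9659) = (7.7216 + 2.6141, 9.1273 + -9.7559) = (10.3357, -0.6286)
End effector: (10.3357, -0.6286)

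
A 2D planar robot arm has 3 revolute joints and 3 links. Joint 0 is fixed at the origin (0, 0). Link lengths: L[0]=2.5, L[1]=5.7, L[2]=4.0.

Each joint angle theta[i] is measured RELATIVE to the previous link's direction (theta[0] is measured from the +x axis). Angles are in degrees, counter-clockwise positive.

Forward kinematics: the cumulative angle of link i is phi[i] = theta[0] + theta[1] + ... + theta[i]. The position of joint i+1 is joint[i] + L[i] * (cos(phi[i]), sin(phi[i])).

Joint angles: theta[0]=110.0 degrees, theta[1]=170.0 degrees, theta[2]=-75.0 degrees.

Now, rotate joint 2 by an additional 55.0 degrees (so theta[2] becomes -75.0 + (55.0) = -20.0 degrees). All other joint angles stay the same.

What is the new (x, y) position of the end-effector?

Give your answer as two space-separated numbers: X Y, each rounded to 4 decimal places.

Answer: -0.5598 -7.2034

Derivation:
joint[0] = (0.0000, 0.0000)  (base)
link 0: phi[0] = 110 = 110 deg
  cos(110 deg) = -0.3420, sin(110 deg) = 0.9397
  joint[1] = (0.0000, 0.0000) + 2.5 * (-0.3420, 0.9397) = (0.0000 + -0.8551, 0.0000 + 2.3492) = (-0.8551, 2.3492)
link 1: phi[1] = 110 + 170 = 280 deg
  cos(280 deg) = 0.1736, sin(280 deg) = -0.9848
  joint[2] = (-0.8551, 2.3492) + 5.7 * (0.1736, -0.9848) = (-0.8551 + 0.9898, 2.3492 + -5.6134) = (0.1347, -3.2642)
link 2: phi[2] = 110 + 170 + -20 = 260 deg
  cos(260 deg) = -0.1736, sin(260 deg) = -0.9848
  joint[3] = (0.1347, -3.2642) + 4 * (-0.1736, -0.9848) = (0.1347 + -0.6946, -3.2642 + -3.9392) = (-0.5598, -7.2034)
End effector: (-0.5598, -7.2034)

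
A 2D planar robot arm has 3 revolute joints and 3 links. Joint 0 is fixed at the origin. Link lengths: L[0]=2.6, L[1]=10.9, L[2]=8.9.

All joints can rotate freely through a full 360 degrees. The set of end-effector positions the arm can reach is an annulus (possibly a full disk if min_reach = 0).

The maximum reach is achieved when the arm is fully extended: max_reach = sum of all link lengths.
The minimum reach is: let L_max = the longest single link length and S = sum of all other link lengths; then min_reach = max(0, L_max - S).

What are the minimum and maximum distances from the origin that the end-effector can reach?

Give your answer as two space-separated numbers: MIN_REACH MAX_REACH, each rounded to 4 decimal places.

Link lengths: [2.6, 10.9, 8.9]
max_reach = 2.6 + 10.9 + 8.9 = 22.4
L_max = max([2.6, 10.9, 8.9]) = 10.9
S (sum of others) = 22.4 - 10.9 = 11.5
min_reach = max(0, 10.9 - 11.5) = max(0, -0.6) = 0

Answer: 0.0000 22.4000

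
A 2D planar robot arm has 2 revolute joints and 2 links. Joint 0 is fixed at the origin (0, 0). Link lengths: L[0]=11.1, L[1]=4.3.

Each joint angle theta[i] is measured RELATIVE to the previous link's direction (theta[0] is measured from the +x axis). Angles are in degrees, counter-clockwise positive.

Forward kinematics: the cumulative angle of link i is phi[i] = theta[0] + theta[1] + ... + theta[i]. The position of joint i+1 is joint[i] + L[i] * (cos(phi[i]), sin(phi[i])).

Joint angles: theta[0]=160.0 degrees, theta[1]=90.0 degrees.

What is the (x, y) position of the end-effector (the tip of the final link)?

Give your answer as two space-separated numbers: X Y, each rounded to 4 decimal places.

Answer: -11.9013 -0.2443

Derivation:
joint[0] = (0.0000, 0.0000)  (base)
link 0: phi[0] = 160 = 160 deg
  cos(160 deg) = -0.9397, sin(160 deg) = 0.3420
  joint[1] = (0.0000, 0.0000) + 11.1 * (-0.9397, 0.3420) = (0.0000 + -10.4306, 0.0000 + 3.7964) = (-10.4306, 3.7964)
link 1: phi[1] = 160 + 90 = 250 deg
  cos(250 deg) = -0.3420, sin(250 deg) = -0.9397
  joint[2] = (-10.4306, 3.7964) + 4.3 * (-0.3420, -0.9397) = (-10.4306 + -1.4707, 3.7964 + -4.0407) = (-11.9013, -0.2443)
End effector: (-11.9013, -0.2443)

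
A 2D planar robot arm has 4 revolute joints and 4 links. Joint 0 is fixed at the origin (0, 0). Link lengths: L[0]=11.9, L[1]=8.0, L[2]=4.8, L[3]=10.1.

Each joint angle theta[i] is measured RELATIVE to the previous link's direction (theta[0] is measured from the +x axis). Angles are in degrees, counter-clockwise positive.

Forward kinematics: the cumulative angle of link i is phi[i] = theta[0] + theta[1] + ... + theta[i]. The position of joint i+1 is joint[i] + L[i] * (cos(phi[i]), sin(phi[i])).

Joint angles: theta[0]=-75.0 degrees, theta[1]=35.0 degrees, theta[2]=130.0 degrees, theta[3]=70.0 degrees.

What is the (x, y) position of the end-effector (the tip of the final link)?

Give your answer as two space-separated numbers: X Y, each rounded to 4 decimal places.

Answer: -0.2826 -8.3824

Derivation:
joint[0] = (0.0000, 0.0000)  (base)
link 0: phi[0] = -75 = -75 deg
  cos(-75 deg) = 0.2588, sin(-75 deg) = -0.9659
  joint[1] = (0.0000, 0.0000) + 11.9 * (0.2588, -0.9659) = (0.0000 + 3.0799, 0.0000 + -11.4945) = (3.0799, -11.4945)
link 1: phi[1] = -75 + 35 = -40 deg
  cos(-40 deg) = 0.7660, sin(-40 deg) = -0.6428
  joint[2] = (3.0799, -11.4945) + 8 * (0.7660, -0.6428) = (3.0799 + 6.1284, -11.4945 + -5.1423) = (9.2083, -16.6368)
link 2: phi[2] = -75 + 35 + 130 = 90 deg
  cos(90 deg) = 0.0000, sin(90 deg) = 1.0000
  joint[3] = (9.2083, -16.6368) + 4.8 * (0.0000, 1.0000) = (9.2083 + 0.0000, -16.6368 + 4.8000) = (9.2083, -11.8368)
link 3: phi[3] = -75 + 35 + 130 + 70 = 160 deg
  cos(160 deg) = -0.9397, sin(160 deg) = 0.3420
  joint[4] = (9.2083, -11.8368) + 10.1 * (-0.9397, 0.3420) = (9.2083 + -9.4909, -11.8368 + 3.4544) = (-0.2826, -8.3824)
End effector: (-0.2826, -8.3824)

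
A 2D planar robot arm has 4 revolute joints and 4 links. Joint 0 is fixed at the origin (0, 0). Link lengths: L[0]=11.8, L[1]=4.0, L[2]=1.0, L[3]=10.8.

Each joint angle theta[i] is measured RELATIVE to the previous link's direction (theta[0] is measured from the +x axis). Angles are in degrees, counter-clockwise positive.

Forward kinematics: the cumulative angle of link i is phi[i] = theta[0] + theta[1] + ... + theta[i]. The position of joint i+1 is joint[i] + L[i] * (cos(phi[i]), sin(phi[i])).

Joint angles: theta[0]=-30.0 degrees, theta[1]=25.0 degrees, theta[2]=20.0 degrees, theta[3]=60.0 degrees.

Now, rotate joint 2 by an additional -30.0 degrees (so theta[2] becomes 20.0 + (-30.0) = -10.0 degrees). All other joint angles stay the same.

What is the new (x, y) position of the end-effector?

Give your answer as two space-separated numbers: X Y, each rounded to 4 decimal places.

Answer: 22.8066 1.1293

Derivation:
joint[0] = (0.0000, 0.0000)  (base)
link 0: phi[0] = -30 = -30 deg
  cos(-30 deg) = 0.8660, sin(-30 deg) = -0.5000
  joint[1] = (0.0000, 0.0000) + 11.8 * (0.8660, -0.5000) = (0.0000 + 10.2191, 0.0000 + -5.9000) = (10.2191, -5.9000)
link 1: phi[1] = -30 + 25 = -5 deg
  cos(-5 deg) = 0.9962, sin(-5 deg) = -0.0872
  joint[2] = (10.2191, -5.9000) + 4 * (0.9962, -0.0872) = (10.2191 + 3.9848, -5.9000 + -0.3486) = (14.2039, -6.2486)
link 2: phi[2] = -30 + 25 + -10 = -15 deg
  cos(-15 deg) = 0.9659, sin(-15 deg) = -0.2588
  joint[3] = (14.2039, -6.2486) + 1 * (0.9659, -0.2588) = (14.2039 + 0.9659, -6.2486 + -0.2588) = (15.1698, -6.5074)
link 3: phi[3] = -30 + 25 + -10 + 60 = 45 deg
  cos(45 deg) = 0.7071, sin(45 deg) = 0.7071
  joint[4] = (15.1698, -6.5074) + 10.8 * (0.7071, 0.7071) = (15.1698 + 7.6368, -6.5074 + 7.6368) = (22.8066, 1.1293)
End effector: (22.8066, 1.1293)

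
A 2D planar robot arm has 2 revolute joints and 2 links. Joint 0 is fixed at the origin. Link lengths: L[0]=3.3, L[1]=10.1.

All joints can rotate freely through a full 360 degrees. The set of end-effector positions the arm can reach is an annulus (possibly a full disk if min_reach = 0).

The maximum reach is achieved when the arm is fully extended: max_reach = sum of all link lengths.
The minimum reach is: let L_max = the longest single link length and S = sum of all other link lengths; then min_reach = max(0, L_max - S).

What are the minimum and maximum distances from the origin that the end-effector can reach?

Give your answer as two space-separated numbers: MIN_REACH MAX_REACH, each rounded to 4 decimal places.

Answer: 6.8000 13.4000

Derivation:
Link lengths: [3.3, 10.1]
max_reach = 3.3 + 10.1 = 13.4
L_max = max([3.3, 10.1]) = 10.1
S (sum of others) = 13.4 - 10.1 = 3.3
min_reach = max(0, 10.1 - 3.3) = max(0, 6.8) = 6.8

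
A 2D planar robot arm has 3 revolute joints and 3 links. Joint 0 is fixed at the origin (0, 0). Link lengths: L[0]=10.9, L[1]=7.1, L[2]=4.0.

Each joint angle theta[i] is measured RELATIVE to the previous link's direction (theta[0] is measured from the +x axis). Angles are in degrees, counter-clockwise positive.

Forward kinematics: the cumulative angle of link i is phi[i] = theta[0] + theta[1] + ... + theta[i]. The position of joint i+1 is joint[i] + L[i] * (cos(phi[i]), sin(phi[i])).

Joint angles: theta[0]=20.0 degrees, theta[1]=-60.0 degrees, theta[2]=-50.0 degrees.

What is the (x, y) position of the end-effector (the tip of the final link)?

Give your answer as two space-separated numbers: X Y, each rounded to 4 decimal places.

joint[0] = (0.0000, 0.0000)  (base)
link 0: phi[0] = 20 = 20 deg
  cos(20 deg) = 0.9397, sin(20 deg) = 0.3420
  joint[1] = (0.0000, 0.0000) + 10.9 * (0.9397, 0.3420) = (0.0000 + 10.2426, 0.0000 + 3.7280) = (10.2426, 3.7280)
link 1: phi[1] = 20 + -60 = -40 deg
  cos(-40 deg) = 0.7660, sin(-40 deg) = -0.6428
  joint[2] = (10.2426, 3.7280) + 7.1 * (0.7660, -0.6428) = (10.2426 + 5.4389, 3.7280 + -4.5638) = (15.6816, -0.8358)
link 2: phi[2] = 20 + -60 + -50 = -90 deg
  cos(-90 deg) = 0.0000, sin(-90 deg) = -1.0000
  joint[3] = (15.6816, -0.8358) + 4 * (0.0000, -1.0000) = (15.6816 + 0.0000, -0.8358 + -4.0000) = (15.6816, -4.8358)
End effector: (15.6816, -4.8358)

Answer: 15.6816 -4.8358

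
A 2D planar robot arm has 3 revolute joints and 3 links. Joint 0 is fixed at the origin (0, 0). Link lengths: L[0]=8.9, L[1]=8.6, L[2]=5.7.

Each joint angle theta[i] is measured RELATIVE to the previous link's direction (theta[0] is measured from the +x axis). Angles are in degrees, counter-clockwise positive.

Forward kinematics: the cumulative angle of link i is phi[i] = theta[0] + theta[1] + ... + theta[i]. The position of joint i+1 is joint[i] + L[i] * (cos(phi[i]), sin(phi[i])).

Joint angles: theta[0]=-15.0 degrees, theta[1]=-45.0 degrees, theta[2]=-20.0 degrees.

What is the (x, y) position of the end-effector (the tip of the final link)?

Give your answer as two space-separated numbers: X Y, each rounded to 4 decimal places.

Answer: 13.8865 -15.3647

Derivation:
joint[0] = (0.0000, 0.0000)  (base)
link 0: phi[0] = -15 = -15 deg
  cos(-15 deg) = 0.9659, sin(-15 deg) = -0.2588
  joint[1] = (0.0000, 0.0000) + 8.9 * (0.9659, -0.2588) = (0.0000 + 8.5967, 0.0000 + -2.3035) = (8.5967, -2.3035)
link 1: phi[1] = -15 + -45 = -60 deg
  cos(-60 deg) = 0.5000, sin(-60 deg) = -0.8660
  joint[2] = (8.5967, -2.3035) + 8.6 * (0.5000, -0.8660) = (8.5967 + 4.3000, -2.3035 + -7.4478) = (12.8967, -9.7513)
link 2: phi[2] = -15 + -45 + -20 = -80 deg
  cos(-80 deg) = 0.1736, sin(-80 deg) = -0.9848
  joint[3] = (12.8967, -9.7513) + 5.7 * (0.1736, -0.9848) = (12.8967 + 0.9898, -9.7513 + -5.6134) = (13.8865, -15.3647)
End effector: (13.8865, -15.3647)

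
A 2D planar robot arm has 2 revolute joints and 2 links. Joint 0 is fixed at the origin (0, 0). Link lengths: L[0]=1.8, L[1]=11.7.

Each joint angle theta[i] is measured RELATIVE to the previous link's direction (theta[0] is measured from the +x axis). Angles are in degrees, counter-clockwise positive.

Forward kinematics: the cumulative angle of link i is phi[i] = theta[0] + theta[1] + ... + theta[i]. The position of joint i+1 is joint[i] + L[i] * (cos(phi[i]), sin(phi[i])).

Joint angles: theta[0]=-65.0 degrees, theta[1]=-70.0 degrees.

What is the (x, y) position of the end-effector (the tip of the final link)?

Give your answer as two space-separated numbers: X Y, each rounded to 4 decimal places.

joint[0] = (0.0000, 0.0000)  (base)
link 0: phi[0] = -65 = -65 deg
  cos(-65 deg) = 0.4226, sin(-65 deg) = -0.9063
  joint[1] = (0.0000, 0.0000) + 1.8 * (0.4226, -0.9063) = (0.0000 + 0.7607, 0.0000 + -1.6314) = (0.7607, -1.6314)
link 1: phi[1] = -65 + -70 = -135 deg
  cos(-135 deg) = -0.7071, sin(-135 deg) = -0.7071
  joint[2] = (0.7607, -1.6314) + 11.7 * (-0.7071, -0.7071) = (0.7607 + -8.2731, -1.6314 + -8.2731) = (-7.5124, -9.9045)
End effector: (-7.5124, -9.9045)

Answer: -7.5124 -9.9045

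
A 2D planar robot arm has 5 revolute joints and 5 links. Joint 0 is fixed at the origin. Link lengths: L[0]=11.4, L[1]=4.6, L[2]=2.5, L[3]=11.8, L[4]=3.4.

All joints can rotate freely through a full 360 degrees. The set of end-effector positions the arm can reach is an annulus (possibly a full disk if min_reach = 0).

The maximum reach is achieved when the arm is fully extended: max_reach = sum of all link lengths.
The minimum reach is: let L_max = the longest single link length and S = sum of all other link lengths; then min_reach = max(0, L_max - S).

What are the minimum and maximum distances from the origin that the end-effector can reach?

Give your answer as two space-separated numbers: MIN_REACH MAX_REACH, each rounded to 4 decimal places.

Answer: 0.0000 33.7000

Derivation:
Link lengths: [11.4, 4.6, 2.5, 11.8, 3.4]
max_reach = 11.4 + 4.6 + 2.5 + 11.8 + 3.4 = 33.7
L_max = max([11.4, 4.6, 2.5, 11.8, 3.4]) = 11.8
S (sum of others) = 33.7 - 11.8 = 21.9
min_reach = max(0, 11.8 - 21.9) = max(0, -10.1) = 0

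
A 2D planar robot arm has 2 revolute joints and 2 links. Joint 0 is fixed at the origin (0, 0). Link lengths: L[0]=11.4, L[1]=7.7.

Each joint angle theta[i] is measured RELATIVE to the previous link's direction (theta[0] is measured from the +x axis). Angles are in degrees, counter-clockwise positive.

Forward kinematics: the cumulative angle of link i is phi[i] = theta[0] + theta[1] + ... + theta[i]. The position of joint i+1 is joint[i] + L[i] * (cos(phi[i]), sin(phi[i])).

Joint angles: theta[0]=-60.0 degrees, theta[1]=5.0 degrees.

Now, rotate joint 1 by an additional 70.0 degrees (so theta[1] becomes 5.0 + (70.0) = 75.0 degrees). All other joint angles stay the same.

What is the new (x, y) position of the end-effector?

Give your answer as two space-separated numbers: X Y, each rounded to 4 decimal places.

Answer: 13.1376 -7.8798

Derivation:
joint[0] = (0.0000, 0.0000)  (base)
link 0: phi[0] = -60 = -60 deg
  cos(-60 deg) = 0.5000, sin(-60 deg) = -0.8660
  joint[1] = (0.0000, 0.0000) + 11.4 * (0.5000, -0.8660) = (0.0000 + 5.7000, 0.0000 + -9.8727) = (5.7000, -9.8727)
link 1: phi[1] = -60 + 75 = 15 deg
  cos(15 deg) = 0.9659, sin(15 deg) = 0.2588
  joint[2] = (5.7000, -9.8727) + 7.7 * (0.9659, 0.2588) = (5.7000 + 7.4376, -9.8727 + 1.9929) = (13.1376, -7.8798)
End effector: (13.1376, -7.8798)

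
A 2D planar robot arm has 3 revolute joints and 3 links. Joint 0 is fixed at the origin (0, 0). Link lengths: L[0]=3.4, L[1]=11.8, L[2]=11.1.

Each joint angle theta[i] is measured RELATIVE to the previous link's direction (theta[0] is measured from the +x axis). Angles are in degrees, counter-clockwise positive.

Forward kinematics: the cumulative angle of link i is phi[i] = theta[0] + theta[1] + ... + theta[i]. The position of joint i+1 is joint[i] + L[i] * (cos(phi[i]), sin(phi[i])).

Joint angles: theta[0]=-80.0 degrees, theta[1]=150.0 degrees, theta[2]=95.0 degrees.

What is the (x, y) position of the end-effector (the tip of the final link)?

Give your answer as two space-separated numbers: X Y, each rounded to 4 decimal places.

joint[0] = (0.0000, 0.0000)  (base)
link 0: phi[0] = -80 = -80 deg
  cos(-80 deg) = 0.1736, sin(-80 deg) = -0.9848
  joint[1] = (0.0000, 0.0000) + 3.4 * (0.1736, -0.9848) = (0.0000 + 0.5904, 0.0000 + -3.3483) = (0.5904, -3.3483)
link 1: phi[1] = -80 + 150 = 70 deg
  cos(70 deg) = 0.3420, sin(70 deg) = 0.9397
  joint[2] = (0.5904, -3.3483) + 11.8 * (0.3420, 0.9397) = (0.5904 + 4.0358, -3.3483 + 11.0884) = (4.6262, 7.7400)
link 2: phi[2] = -80 + 150 + 95 = 165 deg
  cos(165 deg) = -0.9659, sin(165 deg) = 0.2588
  joint[3] = (4.6262, 7.7400) + 11.1 * (-0.9659, 0.2588) = (4.6262 + -10.7218, 7.7400 + 2.8729) = (-6.0955, 10.6129)
End effector: (-6.0955, 10.6129)

Answer: -6.0955 10.6129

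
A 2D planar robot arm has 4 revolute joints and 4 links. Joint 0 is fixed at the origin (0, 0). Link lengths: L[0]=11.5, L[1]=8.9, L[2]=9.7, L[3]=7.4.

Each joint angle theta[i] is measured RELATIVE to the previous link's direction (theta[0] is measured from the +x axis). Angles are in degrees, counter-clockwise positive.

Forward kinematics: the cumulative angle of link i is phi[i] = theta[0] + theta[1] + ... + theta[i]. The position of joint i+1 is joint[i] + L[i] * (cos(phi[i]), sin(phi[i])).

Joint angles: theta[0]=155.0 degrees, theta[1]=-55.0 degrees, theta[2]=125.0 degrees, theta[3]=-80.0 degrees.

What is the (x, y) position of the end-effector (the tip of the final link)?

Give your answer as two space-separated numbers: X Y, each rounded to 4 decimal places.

joint[0] = (0.0000, 0.0000)  (base)
link 0: phi[0] = 155 = 155 deg
  cos(155 deg) = -0.9063, sin(155 deg) = 0.4226
  joint[1] = (0.0000, 0.0000) + 11.5 * (-0.9063, 0.4226) = (0.0000 + -10.4225, 0.0000 + 4.8601) = (-10.4225, 4.8601)
link 1: phi[1] = 155 + -55 = 100 deg
  cos(100 deg) = -0.1736, sin(100 deg) = 0.9848
  joint[2] = (-10.4225, 4.8601) + 8.9 * (-0.1736, 0.9848) = (-10.4225 + -1.5455, 4.8601 + 8.7648) = (-11.9680, 13.6249)
link 2: phi[2] = 155 + -55 + 125 = 225 deg
  cos(225 deg) = -0.7071, sin(225 deg) = -0.7071
  joint[3] = (-11.9680, 13.6249) + 9.7 * (-0.7071, -0.7071) = (-11.9680 + -6.8589, 13.6249 + -6.8589) = (-18.8269, 6.7660)
link 3: phi[3] = 155 + -55 + 125 + -80 = 145 deg
  cos(145 deg) = -0.8192, sin(145 deg) = 0.5736
  joint[4] = (-18.8269, 6.7660) + 7.4 * (-0.8192, 0.5736) = (-18.8269 + -6.0617, 6.7660 + 4.2445) = (-24.8887, 11.0104)
End effector: (-24.8887, 11.0104)

Answer: -24.8887 11.0104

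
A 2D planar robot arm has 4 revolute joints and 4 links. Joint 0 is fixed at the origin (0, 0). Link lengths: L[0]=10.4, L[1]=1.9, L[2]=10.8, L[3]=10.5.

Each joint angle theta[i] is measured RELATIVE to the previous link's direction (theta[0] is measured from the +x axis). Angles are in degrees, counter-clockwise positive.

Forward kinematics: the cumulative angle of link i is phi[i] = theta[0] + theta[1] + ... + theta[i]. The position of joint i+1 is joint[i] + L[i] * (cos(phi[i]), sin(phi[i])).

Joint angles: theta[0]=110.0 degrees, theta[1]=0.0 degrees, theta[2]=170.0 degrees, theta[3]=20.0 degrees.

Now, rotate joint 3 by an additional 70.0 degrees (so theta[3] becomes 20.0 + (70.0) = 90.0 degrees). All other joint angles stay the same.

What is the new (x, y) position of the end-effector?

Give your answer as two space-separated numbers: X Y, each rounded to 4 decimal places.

Answer: 8.0090 2.7456

Derivation:
joint[0] = (0.0000, 0.0000)  (base)
link 0: phi[0] = 110 = 110 deg
  cos(110 deg) = -0.3420, sin(110 deg) = 0.9397
  joint[1] = (0.0000, 0.0000) + 10.4 * (-0.3420, 0.9397) = (0.0000 + -3.5570, 0.0000 + 9.7728) = (-3.5570, 9.7728)
link 1: phi[1] = 110 + 0 = 110 deg
  cos(110 deg) = -0.3420, sin(110 deg) = 0.9397
  joint[2] = (-3.5570, 9.7728) + 1.9 * (-0.3420, 0.9397) = (-3.5570 + -0.6498, 9.7728 + 1.7854) = (-4.2068, 11.5582)
link 2: phi[2] = 110 + 0 + 170 = 280 deg
  cos(280 deg) = 0.1736, sin(280 deg) = -0.9848
  joint[3] = (-4.2068, 11.5582) + 10.8 * (0.1736, -0.9848) = (-4.2068 + 1.8754, 11.5582 + -10.6359) = (-2.3314, 0.9223)
link 3: phi[3] = 110 + 0 + 170 + 90 = 370 deg
  cos(370 deg) = 0.9848, sin(370 deg) = 0.1736
  joint[4] = (-2.3314, 0.9223) + 10.5 * (0.9848, 0.1736) = (-2.3314 + 10.3405, 0.9223 + 1.8233) = (8.0090, 2.7456)
End effector: (8.0090, 2.7456)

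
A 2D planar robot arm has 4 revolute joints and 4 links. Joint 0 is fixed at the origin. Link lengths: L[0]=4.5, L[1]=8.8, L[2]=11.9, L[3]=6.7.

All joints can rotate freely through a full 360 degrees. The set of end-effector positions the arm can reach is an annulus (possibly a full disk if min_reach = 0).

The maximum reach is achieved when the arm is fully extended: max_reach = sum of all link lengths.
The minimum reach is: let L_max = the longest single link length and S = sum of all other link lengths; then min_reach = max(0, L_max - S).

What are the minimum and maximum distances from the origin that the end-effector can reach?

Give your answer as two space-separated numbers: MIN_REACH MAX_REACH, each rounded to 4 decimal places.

Answer: 0.0000 31.9000

Derivation:
Link lengths: [4.5, 8.8, 11.9, 6.7]
max_reach = 4.5 + 8.8 + 11.9 + 6.7 = 31.9
L_max = max([4.5, 8.8, 11.9, 6.7]) = 11.9
S (sum of others) = 31.9 - 11.9 = 20
min_reach = max(0, 11.9 - 20) = max(0, -8.1) = 0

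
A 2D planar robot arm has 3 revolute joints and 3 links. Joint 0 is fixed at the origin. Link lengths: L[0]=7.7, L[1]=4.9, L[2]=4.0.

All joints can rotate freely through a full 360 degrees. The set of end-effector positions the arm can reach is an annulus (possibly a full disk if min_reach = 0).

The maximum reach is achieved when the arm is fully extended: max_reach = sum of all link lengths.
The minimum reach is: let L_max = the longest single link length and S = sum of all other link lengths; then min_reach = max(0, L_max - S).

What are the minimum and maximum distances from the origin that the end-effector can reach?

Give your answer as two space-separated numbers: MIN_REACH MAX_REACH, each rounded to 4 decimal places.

Link lengths: [7.7, 4.9, 4.0]
max_reach = 7.7 + 4.9 + 4 = 16.6
L_max = max([7.7, 4.9, 4.0]) = 7.7
S (sum of others) = 16.6 - 7.7 = 8.9
min_reach = max(0, 7.7 - 8.9) = max(0, -1.2) = 0

Answer: 0.0000 16.6000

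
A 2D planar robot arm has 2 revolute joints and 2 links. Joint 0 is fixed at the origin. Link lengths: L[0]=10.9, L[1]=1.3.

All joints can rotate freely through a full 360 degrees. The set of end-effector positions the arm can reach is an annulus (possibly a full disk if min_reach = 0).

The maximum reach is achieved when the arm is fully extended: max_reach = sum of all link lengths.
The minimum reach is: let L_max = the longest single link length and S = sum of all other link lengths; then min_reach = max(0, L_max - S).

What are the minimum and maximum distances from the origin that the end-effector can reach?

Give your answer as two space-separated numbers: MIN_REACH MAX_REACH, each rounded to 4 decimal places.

Link lengths: [10.9, 1.3]
max_reach = 10.9 + 1.3 = 12.2
L_max = max([10.9, 1.3]) = 10.9
S (sum of others) = 12.2 - 10.9 = 1.3
min_reach = max(0, 10.9 - 1.3) = max(0, 9.6) = 9.6

Answer: 9.6000 12.2000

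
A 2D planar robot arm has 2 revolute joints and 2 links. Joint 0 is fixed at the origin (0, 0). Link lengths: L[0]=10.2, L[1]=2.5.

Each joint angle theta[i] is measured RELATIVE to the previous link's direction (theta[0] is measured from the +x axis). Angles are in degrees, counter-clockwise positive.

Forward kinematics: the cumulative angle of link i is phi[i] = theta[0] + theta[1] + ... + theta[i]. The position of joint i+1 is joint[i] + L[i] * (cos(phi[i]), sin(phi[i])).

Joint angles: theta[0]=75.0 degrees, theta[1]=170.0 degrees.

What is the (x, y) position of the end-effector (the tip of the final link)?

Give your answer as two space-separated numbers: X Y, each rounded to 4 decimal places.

Answer: 1.5834 7.5867

Derivation:
joint[0] = (0.0000, 0.0000)  (base)
link 0: phi[0] = 75 = 75 deg
  cos(75 deg) = 0.2588, sin(75 deg) = 0.9659
  joint[1] = (0.0000, 0.0000) + 10.2 * (0.2588, 0.9659) = (0.0000 + 2.6400, 0.0000 + 9.8524) = (2.6400, 9.8524)
link 1: phi[1] = 75 + 170 = 245 deg
  cos(245 deg) = -0.4226, sin(245 deg) = -0.9063
  joint[2] = (2.6400, 9.8524) + 2.5 * (-0.4226, -0.9063) = (2.6400 + -1.0565, 9.8524 + -2.2658) = (1.5834, 7.5867)
End effector: (1.5834, 7.5867)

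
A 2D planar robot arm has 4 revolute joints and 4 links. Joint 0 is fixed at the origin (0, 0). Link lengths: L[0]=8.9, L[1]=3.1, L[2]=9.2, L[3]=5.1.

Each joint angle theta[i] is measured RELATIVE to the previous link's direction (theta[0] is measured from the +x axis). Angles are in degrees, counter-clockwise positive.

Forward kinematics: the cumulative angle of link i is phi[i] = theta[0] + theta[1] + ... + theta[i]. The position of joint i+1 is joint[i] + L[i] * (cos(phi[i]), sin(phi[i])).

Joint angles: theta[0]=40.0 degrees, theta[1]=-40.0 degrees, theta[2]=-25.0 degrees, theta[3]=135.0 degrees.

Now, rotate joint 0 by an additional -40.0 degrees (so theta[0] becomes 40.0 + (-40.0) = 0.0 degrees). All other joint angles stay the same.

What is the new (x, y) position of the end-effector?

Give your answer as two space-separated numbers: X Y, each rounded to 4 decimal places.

Answer: 16.9071 -5.5382

Derivation:
joint[0] = (0.0000, 0.0000)  (base)
link 0: phi[0] = 0 = 0 deg
  cos(0 deg) = 1.0000, sin(0 deg) = 0.0000
  joint[1] = (0.0000, 0.0000) + 8.9 * (1.0000, 0.0000) = (0.0000 + 8.9000, 0.0000 + 0.0000) = (8.9000, 0.0000)
link 1: phi[1] = 0 + -40 = -40 deg
  cos(-40 deg) = 0.7660, sin(-40 deg) = -0.6428
  joint[2] = (8.9000, 0.0000) + 3.1 * (0.7660, -0.6428) = (8.9000 + 2.3747, 0.0000 + -1.9926) = (11.2747, -1.9926)
link 2: phi[2] = 0 + -40 + -25 = -65 deg
  cos(-65 deg) = 0.4226, sin(-65 deg) = -0.9063
  joint[3] = (11.2747, -1.9926) + 9.2 * (0.4226, -0.9063) = (11.2747 + 3.8881, -1.9926 + -8.3380) = (15.1628, -10.3307)
link 3: phi[3] = 0 + -40 + -25 + 135 = 70 deg
  cos(70 deg) = 0.3420, sin(70 deg) = 0.9397
  joint[4] = (15.1628, -10.3307) + 5.1 * (0.3420, 0.9397) = (15.1628 + 1.7443, -10.3307 + 4.7924) = (16.9071, -5.5382)
End effector: (16.9071, -5.5382)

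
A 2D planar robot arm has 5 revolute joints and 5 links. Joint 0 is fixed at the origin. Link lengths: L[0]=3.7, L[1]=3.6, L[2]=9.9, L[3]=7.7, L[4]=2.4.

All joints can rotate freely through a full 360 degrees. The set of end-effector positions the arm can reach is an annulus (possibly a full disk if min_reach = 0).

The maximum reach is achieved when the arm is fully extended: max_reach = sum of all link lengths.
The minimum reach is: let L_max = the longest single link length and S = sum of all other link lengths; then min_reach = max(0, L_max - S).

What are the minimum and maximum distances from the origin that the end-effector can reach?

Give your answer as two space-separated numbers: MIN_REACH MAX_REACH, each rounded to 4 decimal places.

Link lengths: [3.7, 3.6, 9.9, 7.7, 2.4]
max_reach = 3.7 + 3.6 + 9.9 + 7.7 + 2.4 = 27.3
L_max = max([3.7, 3.6, 9.9, 7.7, 2.4]) = 9.9
S (sum of others) = 27.3 - 9.9 = 17.4
min_reach = max(0, 9.9 - 17.4) = max(0, -7.5) = 0

Answer: 0.0000 27.3000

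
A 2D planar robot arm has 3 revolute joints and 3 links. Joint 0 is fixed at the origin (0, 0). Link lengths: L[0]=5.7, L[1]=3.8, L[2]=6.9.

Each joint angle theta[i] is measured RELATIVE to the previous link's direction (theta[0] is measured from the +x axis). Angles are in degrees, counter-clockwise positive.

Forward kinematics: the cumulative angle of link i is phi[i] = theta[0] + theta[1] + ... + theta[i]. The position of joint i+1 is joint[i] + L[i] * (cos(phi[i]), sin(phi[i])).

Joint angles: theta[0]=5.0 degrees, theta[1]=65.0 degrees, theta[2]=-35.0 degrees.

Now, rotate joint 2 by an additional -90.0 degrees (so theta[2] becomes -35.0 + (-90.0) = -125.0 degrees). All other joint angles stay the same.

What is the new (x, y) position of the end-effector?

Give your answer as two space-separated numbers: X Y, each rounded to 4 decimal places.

Answer: 10.9357 -1.5845

Derivation:
joint[0] = (0.0000, 0.0000)  (base)
link 0: phi[0] = 5 = 5 deg
  cos(5 deg) = 0.9962, sin(5 deg) = 0.0872
  joint[1] = (0.0000, 0.0000) + 5.7 * (0.9962, 0.0872) = (0.0000 + 5.6783, 0.0000 + 0.4968) = (5.6783, 0.4968)
link 1: phi[1] = 5 + 65 = 70 deg
  cos(70 deg) = 0.3420, sin(70 deg) = 0.9397
  joint[2] = (5.6783, 0.4968) + 3.8 * (0.3420, 0.9397) = (5.6783 + 1.2997, 0.4968 + 3.5708) = (6.9780, 4.0676)
link 2: phi[2] = 5 + 65 + -125 = -55 deg
  cos(-55 deg) = 0.5736, sin(-55 deg) = -0.8192
  joint[3] = (6.9780, 4.0676) + 6.9 * (0.5736, -0.8192) = (6.9780 + 3.9577, 4.0676 + -5.6521) = (10.9357, -1.5845)
End effector: (10.9357, -1.5845)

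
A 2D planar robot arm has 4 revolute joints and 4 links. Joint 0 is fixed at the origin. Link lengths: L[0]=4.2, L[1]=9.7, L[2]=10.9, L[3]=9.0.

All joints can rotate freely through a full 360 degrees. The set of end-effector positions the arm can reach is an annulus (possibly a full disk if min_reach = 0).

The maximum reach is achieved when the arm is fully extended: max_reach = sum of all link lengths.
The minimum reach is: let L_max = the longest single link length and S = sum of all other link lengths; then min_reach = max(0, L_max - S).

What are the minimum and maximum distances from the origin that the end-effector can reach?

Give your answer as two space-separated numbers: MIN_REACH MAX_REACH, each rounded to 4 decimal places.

Answer: 0.0000 33.8000

Derivation:
Link lengths: [4.2, 9.7, 10.9, 9.0]
max_reach = 4.2 + 9.7 + 10.9 + 9 = 33.8
L_max = max([4.2, 9.7, 10.9, 9.0]) = 10.9
S (sum of others) = 33.8 - 10.9 = 22.9
min_reach = max(0, 10.9 - 22.9) = max(0, -12) = 0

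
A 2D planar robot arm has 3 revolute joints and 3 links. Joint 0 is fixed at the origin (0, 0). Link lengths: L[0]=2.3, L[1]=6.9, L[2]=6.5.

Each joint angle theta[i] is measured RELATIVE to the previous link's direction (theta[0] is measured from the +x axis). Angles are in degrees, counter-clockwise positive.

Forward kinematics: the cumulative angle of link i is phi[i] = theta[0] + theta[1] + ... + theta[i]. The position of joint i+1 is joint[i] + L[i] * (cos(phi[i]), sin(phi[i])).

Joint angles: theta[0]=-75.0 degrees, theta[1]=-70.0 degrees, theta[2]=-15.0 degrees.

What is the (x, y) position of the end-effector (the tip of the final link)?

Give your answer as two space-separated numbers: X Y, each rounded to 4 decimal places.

Answer: -11.1649 -8.4024

Derivation:
joint[0] = (0.0000, 0.0000)  (base)
link 0: phi[0] = -75 = -75 deg
  cos(-75 deg) = 0.2588, sin(-75 deg) = -0.9659
  joint[1] = (0.0000, 0.0000) + 2.3 * (0.2588, -0.9659) = (0.0000 + 0.5953, 0.0000 + -2.2216) = (0.5953, -2.2216)
link 1: phi[1] = -75 + -70 = -145 deg
  cos(-145 deg) = -0.8192, sin(-145 deg) = -0.5736
  joint[2] = (0.5953, -2.2216) + 6.9 * (-0.8192, -0.5736) = (0.5953 + -5.6521, -2.2216 + -3.9577) = (-5.0569, -6.1793)
link 2: phi[2] = -75 + -70 + -15 = -160 deg
  cos(-160 deg) = -0.9397, sin(-160 deg) = -0.3420
  joint[3] = (-5.0569, -6.1793) + 6.5 * (-0.9397, -0.3420) = (-5.0569 + -6.1080, -6.1793 + -2.2231) = (-11.1649, -8.4024)
End effector: (-11.1649, -8.4024)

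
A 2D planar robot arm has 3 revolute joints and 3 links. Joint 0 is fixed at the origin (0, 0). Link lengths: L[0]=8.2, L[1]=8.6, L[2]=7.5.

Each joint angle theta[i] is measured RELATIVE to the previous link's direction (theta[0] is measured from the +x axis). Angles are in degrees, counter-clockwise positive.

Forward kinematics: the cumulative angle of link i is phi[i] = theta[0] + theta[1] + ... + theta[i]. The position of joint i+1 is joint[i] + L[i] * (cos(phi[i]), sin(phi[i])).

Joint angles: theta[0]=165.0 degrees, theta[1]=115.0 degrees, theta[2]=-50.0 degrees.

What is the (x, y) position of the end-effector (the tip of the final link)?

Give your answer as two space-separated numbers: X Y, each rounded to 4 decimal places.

joint[0] = (0.0000, 0.0000)  (base)
link 0: phi[0] = 165 = 165 deg
  cos(165 deg) = -0.9659, sin(165 deg) = 0.2588
  joint[1] = (0.0000, 0.0000) + 8.2 * (-0.9659, 0.2588) = (0.0000 + -7.9206, 0.0000 + 2.1223) = (-7.9206, 2.1223)
link 1: phi[1] = 165 + 115 = 280 deg
  cos(280 deg) = 0.1736, sin(280 deg) = -0.9848
  joint[2] = (-7.9206, 2.1223) + 8.6 * (0.1736, -0.9848) = (-7.9206 + 1.4934, 2.1223 + -8.4693) = (-6.4272, -6.3470)
link 2: phi[2] = 165 + 115 + -50 = 230 deg
  cos(230 deg) = -0.6428, sin(230 deg) = -0.7660
  joint[3] = (-6.4272, -6.3470) + 7.5 * (-0.6428, -0.7660) = (-6.4272 + -4.8209, -6.3470 + -5.7453) = (-11.2481, -12.0924)
End effector: (-11.2481, -12.0924)

Answer: -11.2481 -12.0924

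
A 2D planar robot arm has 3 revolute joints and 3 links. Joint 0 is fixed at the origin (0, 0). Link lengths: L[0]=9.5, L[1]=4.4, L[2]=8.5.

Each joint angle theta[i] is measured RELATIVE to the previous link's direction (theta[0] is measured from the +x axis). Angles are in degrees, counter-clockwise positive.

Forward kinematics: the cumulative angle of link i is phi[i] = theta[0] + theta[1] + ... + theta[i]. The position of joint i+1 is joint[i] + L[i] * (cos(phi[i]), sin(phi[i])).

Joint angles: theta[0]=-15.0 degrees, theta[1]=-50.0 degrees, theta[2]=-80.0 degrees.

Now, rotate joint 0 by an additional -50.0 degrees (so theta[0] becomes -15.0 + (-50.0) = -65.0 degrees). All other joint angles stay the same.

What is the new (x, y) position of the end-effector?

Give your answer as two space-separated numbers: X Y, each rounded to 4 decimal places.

joint[0] = (0.0000, 0.0000)  (base)
link 0: phi[0] = -65 = -65 deg
  cos(-65 deg) = 0.4226, sin(-65 deg) = -0.9063
  joint[1] = (0.0000, 0.0000) + 9.5 * (0.4226, -0.9063) = (0.0000 + 4.0149, 0.0000 + -8.6099) = (4.0149, -8.6099)
link 1: phi[1] = -65 + -50 = -115 deg
  cos(-115 deg) = -0.4226, sin(-115 deg) = -0.9063
  joint[2] = (4.0149, -8.6099) + 4.4 * (-0.4226, -0.9063) = (4.0149 + -1.8595, -8.6099 + -3.9878) = (2.1554, -12.5977)
link 2: phi[2] = -65 + -50 + -80 = -195 deg
  cos(-195 deg) = -0.9659, sin(-195 deg) = 0.2588
  joint[3] = (2.1554, -12.5977) + 8.5 * (-0.9659, 0.2588) = (2.1554 + -8.2104, -12.5977 + 2.2000) = (-6.0550, -10.3977)
End effector: (-6.0550, -10.3977)

Answer: -6.0550 -10.3977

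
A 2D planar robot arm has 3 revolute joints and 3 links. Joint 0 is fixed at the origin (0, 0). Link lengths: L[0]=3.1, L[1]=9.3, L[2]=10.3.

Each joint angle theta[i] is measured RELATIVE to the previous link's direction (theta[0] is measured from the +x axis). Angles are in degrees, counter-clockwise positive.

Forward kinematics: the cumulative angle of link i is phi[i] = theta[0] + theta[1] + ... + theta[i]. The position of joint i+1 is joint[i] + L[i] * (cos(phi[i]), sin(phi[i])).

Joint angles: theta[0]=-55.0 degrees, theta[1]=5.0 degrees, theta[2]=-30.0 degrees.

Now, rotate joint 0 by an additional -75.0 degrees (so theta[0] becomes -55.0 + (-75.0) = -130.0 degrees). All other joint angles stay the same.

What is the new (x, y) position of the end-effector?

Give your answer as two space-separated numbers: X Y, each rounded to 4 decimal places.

joint[0] = (0.0000, 0.0000)  (base)
link 0: phi[0] = -130 = -130 deg
  cos(-130 deg) = -0.6428, sin(-130 deg) = -0.7660
  joint[1] = (0.0000, 0.0000) + 3.1 * (-0.6428, -0.7660) = (0.0000 + -1.9926, 0.0000 + -2.3747) = (-1.9926, -2.3747)
link 1: phi[1] = -130 + 5 = -125 deg
  cos(-125 deg) = -0.5736, sin(-125 deg) = -0.8192
  joint[2] = (-1.9926, -2.3747) + 9.3 * (-0.5736, -0.8192) = (-1.9926 + -5.3343, -2.3747 + -7.6181) = (-7.3269, -9.9929)
link 2: phi[2] = -130 + 5 + -30 = -155 deg
  cos(-155 deg) = -0.9063, sin(-155 deg) = -0.4226
  joint[3] = (-7.3269, -9.9929) + 10.3 * (-0.9063, -0.4226) = (-7.3269 + -9.3350, -9.9929 + -4.3530) = (-16.6619, -14.3458)
End effector: (-16.6619, -14.3458)

Answer: -16.6619 -14.3458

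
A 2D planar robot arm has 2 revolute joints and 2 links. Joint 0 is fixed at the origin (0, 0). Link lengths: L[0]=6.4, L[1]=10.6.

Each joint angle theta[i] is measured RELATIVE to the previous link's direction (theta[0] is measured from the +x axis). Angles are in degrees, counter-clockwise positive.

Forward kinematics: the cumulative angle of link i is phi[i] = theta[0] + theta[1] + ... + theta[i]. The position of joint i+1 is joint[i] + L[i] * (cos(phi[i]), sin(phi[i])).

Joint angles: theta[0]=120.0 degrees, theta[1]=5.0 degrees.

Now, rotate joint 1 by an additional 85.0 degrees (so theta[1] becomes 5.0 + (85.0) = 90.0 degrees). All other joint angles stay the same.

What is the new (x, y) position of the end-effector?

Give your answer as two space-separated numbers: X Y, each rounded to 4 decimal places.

joint[0] = (0.0000, 0.0000)  (base)
link 0: phi[0] = 120 = 120 deg
  cos(120 deg) = -0.5000, sin(120 deg) = 0.8660
  joint[1] = (0.0000, 0.0000) + 6.4 * (-0.5000, 0.8660) = (0.0000 + -3.2000, 0.0000 + 5.5426) = (-3.2000, 5.5426)
link 1: phi[1] = 120 + 90 = 210 deg
  cos(210 deg) = -0.8660, sin(210 deg) = -0.5000
  joint[2] = (-3.2000, 5.5426) + 10.6 * (-0.8660, -0.5000) = (-3.2000 + -9.1799, 5.5426 + -5.3000) = (-12.3799, 0.2426)
End effector: (-12.3799, 0.2426)

Answer: -12.3799 0.2426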